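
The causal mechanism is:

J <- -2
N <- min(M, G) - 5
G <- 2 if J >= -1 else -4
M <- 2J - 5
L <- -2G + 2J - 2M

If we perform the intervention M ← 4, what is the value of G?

-4

The intervention breaks the incoming arrows to M: M <- 2J - 5 no longer applies, and M = 4.
Since G is not a descendant of the intervened variable, it is unaffected.
G = 2 if J >= -1 else -4  [with J=-2]  = -4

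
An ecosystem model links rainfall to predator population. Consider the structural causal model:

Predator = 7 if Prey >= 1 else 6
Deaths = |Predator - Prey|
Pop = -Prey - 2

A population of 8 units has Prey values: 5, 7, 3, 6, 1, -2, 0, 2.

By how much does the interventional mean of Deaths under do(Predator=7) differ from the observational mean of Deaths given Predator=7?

1.25

Under do(Predator=7), Predator's equation is replaced by Predator=7 for every unit. Per-unit Deaths: 2, 0, 4, 1, 6, 9, 7, 5. Mean = 4.25.
Conditioning on Predator=7 selects the 6 unit(s) with Prey ∈ {5, 7, 3, 6, 1, 2}. Their Deaths values: 2, 0, 4, 1, 6, 5. Mean = 3.
Difference = 4.25 − 3 = 1.25.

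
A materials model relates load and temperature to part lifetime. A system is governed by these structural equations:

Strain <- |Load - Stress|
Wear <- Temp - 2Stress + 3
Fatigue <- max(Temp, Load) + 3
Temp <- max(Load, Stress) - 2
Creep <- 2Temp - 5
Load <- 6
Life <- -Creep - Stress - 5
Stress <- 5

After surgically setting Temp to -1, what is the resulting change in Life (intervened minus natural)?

10

do(Temp=-1) replaces the equation Temp <- max(Load, Stress) - 2 with the constant Temp = -1.
Creep = 2Temp - 5  [with Temp=-1]  = -7
Life = -Creep - Stress - 5  [with Creep=-7, Stress=5]  = -3
Without intervention: Temp = max(Load, Stress) - 2  [with Load=6, Stress=5]  = 4; Creep = 2Temp - 5  [with Temp=4]  = 3; Life = -Creep - Stress - 5  [with Creep=3, Stress=5]  = -13.
Change = -3 − (-13) = 10.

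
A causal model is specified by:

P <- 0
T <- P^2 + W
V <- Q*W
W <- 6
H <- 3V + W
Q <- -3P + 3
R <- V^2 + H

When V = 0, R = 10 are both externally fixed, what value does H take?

Under do(V = 0, R = 10), each intervened variable's structural equation is replaced by its fixed value.
H = 3V + W  [with V=0, W=6]  = 6

6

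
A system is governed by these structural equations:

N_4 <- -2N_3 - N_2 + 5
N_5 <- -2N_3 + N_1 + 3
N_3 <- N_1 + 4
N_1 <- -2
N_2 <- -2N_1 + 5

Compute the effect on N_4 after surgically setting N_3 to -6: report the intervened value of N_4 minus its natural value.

The intervention breaks the incoming arrows to N_3: N_3 <- N_1 + 4 no longer applies, and N_3 = -6.
N_2 = -2N_1 + 5  [with N_1=-2]  = 9
N_4 = -2N_3 - N_2 + 5  [with N_3=-6, N_2=9]  = 8
Without intervention: N_2 = -2N_1 + 5  [with N_1=-2]  = 9; N_3 = N_1 + 4  [with N_1=-2]  = 2; N_4 = -2N_3 - N_2 + 5  [with N_3=2, N_2=9]  = -8.
Change = 8 − (-8) = 16.

16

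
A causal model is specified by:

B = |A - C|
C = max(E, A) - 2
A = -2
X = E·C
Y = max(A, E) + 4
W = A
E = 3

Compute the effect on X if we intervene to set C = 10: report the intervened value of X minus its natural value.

27

Under do(C=10), the mechanism C = max(E, A) - 2 is discarded; C is fixed at 10.
X = E·C  [with E=3, C=10]  = 30
Without intervention: C = max(E, A) - 2  [with E=3, A=-2]  = 1; X = E·C  [with E=3, C=1]  = 3.
Change = 30 − 3 = 27.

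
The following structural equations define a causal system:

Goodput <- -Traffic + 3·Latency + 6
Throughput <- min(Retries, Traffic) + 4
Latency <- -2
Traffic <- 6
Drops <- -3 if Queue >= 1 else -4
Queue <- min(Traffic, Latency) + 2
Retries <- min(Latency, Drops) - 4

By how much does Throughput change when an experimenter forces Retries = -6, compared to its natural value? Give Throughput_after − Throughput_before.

The intervention breaks the incoming arrows to Retries: Retries <- min(Latency, Drops) - 4 no longer applies, and Retries = -6.
Throughput = min(Retries, Traffic) + 4  [with Retries=-6, Traffic=6]  = -2
Without intervention: Queue = min(Traffic, Latency) + 2  [with Traffic=6, Latency=-2]  = 0; Drops = -3 if Queue >= 1 else -4  [with Queue=0]  = -4; Retries = min(Latency, Drops) - 4  [with Latency=-2, Drops=-4]  = -8; Throughput = min(Retries, Traffic) + 4  [with Retries=-8, Traffic=6]  = -4.
Change = -2 − (-4) = 2.

2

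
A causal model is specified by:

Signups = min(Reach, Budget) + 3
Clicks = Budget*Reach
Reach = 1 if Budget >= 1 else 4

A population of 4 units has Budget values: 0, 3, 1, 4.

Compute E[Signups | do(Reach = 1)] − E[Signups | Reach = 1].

-0.25

The intervention sets Reach=1 in all 4 units regardless of Budget. Recomputing Signups per unit gives 3, 4, 4, 4; average 3.75.
E[Signups|Reach=1] averages over only the 3 units with Reach=1 (Budget = 3, 1, 4): Signups = 4, 4, 4, mean 4.
Difference = 3.75 − 4 = -0.25.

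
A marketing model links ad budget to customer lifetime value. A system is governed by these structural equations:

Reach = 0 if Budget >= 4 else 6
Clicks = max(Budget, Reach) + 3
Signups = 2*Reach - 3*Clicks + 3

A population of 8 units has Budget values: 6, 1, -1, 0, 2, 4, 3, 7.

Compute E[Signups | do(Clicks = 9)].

-16.5

Under do(Clicks=9), Clicks's equation is replaced by Clicks=9 for every unit. Per-unit Signups: -24, -12, -12, -12, -12, -24, -12, -24. Mean = -16.5.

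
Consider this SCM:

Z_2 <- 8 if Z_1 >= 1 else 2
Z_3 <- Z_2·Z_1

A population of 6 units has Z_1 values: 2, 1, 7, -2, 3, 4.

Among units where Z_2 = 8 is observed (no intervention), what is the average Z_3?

27.2

Observing Z_2=8 restricts to units where Z_2's equation naturally yields 8: Z_1 ∈ {2, 1, 7, 3, 4}. In that subpopulation Z_3 = 16, 8, 56, 24, 32, mean 27.2.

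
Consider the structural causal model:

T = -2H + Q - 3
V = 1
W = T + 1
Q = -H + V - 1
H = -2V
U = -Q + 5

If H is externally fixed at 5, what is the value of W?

Under do(H=5), the mechanism H = -2V is discarded; H is fixed at 5.
Q = -H + V - 1  [with H=5, V=1]  = -5
T = -2H + Q - 3  [with H=5, Q=-5]  = -18
W = T + 1  [with T=-18]  = -17

-17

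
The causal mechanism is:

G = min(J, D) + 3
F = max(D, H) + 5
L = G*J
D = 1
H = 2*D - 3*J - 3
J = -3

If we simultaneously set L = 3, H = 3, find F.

Under do(L = 3, H = 3), each intervened variable's structural equation is replaced by its fixed value.
F = max(D, H) + 5  [with D=1, H=3]  = 8

8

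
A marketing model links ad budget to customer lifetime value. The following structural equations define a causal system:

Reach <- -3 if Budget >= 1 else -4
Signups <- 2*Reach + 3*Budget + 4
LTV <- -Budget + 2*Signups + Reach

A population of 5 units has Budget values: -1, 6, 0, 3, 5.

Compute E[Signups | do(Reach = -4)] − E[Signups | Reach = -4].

Under do(Reach=-4), Reach's equation is replaced by Reach=-4 for every unit. Per-unit Signups: -7, 14, -4, 5, 11. Mean = 3.8.
E[Signups|Reach=-4] averages over only the 2 units with Reach=-4 (Budget = -1, 0): Signups = -7, -4, mean -5.5.
Difference = 3.8 − (-5.5) = 9.3.

9.3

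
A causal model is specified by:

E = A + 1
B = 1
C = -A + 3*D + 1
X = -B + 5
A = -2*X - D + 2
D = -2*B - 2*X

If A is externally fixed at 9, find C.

-38

Intervening sets A = 9 and removes its equation (A = -2*X - D + 2).
X = -B + 5  [with B=1]  = 4
D = -2*B - 2*X  [with B=1, X=4]  = -10
C = -A + 3*D + 1  [with A=9, D=-10]  = -38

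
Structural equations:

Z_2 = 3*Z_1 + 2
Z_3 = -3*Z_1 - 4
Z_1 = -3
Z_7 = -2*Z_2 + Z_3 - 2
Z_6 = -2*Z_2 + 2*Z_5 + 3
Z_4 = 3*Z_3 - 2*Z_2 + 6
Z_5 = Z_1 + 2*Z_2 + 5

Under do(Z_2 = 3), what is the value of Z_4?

15

Under do(Z_2=3), the mechanism Z_2 = 3*Z_1 + 2 is discarded; Z_2 is fixed at 3.
Z_3 = -3*Z_1 - 4  [with Z_1=-3]  = 5
Z_4 = 3*Z_3 - 2*Z_2 + 6  [with Z_3=5, Z_2=3]  = 15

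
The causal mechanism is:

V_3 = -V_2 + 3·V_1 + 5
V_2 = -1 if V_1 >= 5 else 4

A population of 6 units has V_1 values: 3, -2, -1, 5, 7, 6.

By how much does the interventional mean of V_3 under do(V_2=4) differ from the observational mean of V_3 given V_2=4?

do(V_2=4) breaks V_2's dependence on V_1. With V_2=4 fixed, V_3 across the units is 10, -5, -2, 16, 22, 19, mean 10.
E[V_3|V_2=4] averages over only the 3 units with V_2=4 (V_1 = 3, -2, -1): V_3 = 10, -5, -2, mean 1.
Difference = 10 − 1 = 9.

9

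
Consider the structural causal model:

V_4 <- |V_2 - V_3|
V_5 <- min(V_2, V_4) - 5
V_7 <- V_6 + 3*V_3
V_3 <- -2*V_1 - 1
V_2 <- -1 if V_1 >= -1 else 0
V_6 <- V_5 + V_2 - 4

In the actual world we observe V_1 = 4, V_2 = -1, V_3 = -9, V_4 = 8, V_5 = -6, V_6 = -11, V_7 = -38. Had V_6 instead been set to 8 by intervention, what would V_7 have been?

-19

Intervening sets V_6 = 8 and removes its equation (V_6 <- V_5 + V_2 - 4).
V_3 = -2*V_1 - 1  [with V_1=4]  = -9
V_7 = V_6 + 3*V_3  [with V_6=8, V_3=-9]  = -19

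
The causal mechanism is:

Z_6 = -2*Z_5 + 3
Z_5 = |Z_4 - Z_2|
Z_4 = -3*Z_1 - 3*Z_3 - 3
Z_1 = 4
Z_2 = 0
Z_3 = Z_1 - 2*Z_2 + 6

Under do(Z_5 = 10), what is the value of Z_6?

The intervention breaks the incoming arrows to Z_5: Z_5 = |Z_4 - Z_2| no longer applies, and Z_5 = 10.
Z_6 = -2*Z_5 + 3  [with Z_5=10]  = -17

-17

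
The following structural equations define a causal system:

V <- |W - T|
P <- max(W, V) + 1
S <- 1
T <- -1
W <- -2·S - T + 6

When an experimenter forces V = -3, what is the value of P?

6

Intervening sets V = -3 and removes its equation (V <- |W - T|).
W = -2·S - T + 6  [with S=1, T=-1]  = 5
P = max(W, V) + 1  [with W=5, V=-3]  = 6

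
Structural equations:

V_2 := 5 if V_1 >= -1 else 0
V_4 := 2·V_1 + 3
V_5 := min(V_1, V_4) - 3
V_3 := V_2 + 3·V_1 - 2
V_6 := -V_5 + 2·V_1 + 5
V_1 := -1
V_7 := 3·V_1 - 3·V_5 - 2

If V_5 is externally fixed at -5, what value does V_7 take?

Under do(V_5=-5), the mechanism V_5 := min(V_1, V_4) - 3 is discarded; V_5 is fixed at -5.
V_7 = 3·V_1 - 3·V_5 - 2  [with V_1=-1, V_5=-5]  = 10

10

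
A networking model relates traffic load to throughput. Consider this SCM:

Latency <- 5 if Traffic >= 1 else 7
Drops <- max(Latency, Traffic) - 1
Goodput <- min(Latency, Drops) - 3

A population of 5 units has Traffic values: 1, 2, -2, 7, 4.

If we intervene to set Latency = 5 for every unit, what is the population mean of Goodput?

1.2

do(Latency=5) breaks Latency's dependence on Traffic. With Latency=5 fixed, Goodput across the units is 1, 1, 1, 2, 1, mean 1.2.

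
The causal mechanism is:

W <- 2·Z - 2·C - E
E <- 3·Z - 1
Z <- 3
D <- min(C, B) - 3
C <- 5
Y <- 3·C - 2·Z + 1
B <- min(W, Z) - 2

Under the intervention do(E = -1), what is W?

The intervention breaks the incoming arrows to E: E <- 3·Z - 1 no longer applies, and E = -1.
W = 2·Z - 2·C - E  [with Z=3, C=5, E=-1]  = -3

-3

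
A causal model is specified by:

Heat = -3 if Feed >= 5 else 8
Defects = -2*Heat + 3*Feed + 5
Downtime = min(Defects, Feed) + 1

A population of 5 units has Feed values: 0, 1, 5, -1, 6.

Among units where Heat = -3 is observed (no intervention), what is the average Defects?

27.5

E[Defects|Heat=-3] averages over only the 2 units with Heat=-3 (Feed = 5, 6): Defects = 26, 29, mean 27.5.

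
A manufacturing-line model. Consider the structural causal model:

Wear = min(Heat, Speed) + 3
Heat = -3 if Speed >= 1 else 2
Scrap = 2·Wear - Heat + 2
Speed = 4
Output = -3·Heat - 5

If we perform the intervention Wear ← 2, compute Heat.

-3

Under do(Wear=2), the mechanism Wear = min(Heat, Speed) + 3 is discarded; Wear is fixed at 2.
Since Heat is not a descendant of the intervened variable, it is unaffected.
Heat = -3 if Speed >= 1 else 2  [with Speed=4]  = -3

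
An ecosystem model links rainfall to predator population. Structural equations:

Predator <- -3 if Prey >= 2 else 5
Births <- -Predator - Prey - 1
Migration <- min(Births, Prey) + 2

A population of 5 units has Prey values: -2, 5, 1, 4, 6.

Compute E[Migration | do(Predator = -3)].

0

The intervention sets Predator=-3 in all 5 units regardless of Prey. Recomputing Migration per unit gives 0, -1, 3, 0, -2; average 0.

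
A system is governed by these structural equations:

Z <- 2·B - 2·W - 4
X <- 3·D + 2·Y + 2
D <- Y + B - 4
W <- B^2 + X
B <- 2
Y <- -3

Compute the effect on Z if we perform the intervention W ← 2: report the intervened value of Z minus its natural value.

The intervention breaks the incoming arrows to W: W <- B^2 + X no longer applies, and W = 2.
Z = 2·B - 2·W - 4  [with B=2, W=2]  = -4
Without intervention: D = Y + B - 4  [with Y=-3, B=2]  = -5; X = 3·D + 2·Y + 2  [with D=-5, Y=-3]  = -19; W = B^2 + X  [with B=2, X=-19]  = -15; Z = 2·B - 2·W - 4  [with B=2, W=-15]  = 30.
Change = -4 − 30 = -34.

-34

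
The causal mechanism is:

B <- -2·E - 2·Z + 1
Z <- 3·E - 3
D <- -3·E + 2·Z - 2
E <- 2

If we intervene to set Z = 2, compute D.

Under do(Z=2), the mechanism Z <- 3·E - 3 is discarded; Z is fixed at 2.
D = -3·E + 2·Z - 2  [with E=2, Z=2]  = -4

-4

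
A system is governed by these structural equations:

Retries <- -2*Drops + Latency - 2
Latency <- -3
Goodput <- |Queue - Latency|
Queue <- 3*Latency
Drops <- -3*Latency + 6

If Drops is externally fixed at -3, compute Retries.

The intervention breaks the incoming arrows to Drops: Drops <- -3*Latency + 6 no longer applies, and Drops = -3.
Retries = -2*Drops + Latency - 2  [with Drops=-3, Latency=-3]  = 1

1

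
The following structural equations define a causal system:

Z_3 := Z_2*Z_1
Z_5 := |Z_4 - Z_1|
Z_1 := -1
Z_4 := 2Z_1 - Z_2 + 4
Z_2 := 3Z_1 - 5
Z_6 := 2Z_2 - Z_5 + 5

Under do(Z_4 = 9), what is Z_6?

Under do(Z_4=9), the mechanism Z_4 := 2Z_1 - Z_2 + 4 is discarded; Z_4 is fixed at 9.
Z_2 = 3Z_1 - 5  [with Z_1=-1]  = -8
Z_5 = |Z_4 - Z_1|  [with Z_4=9, Z_1=-1]  = 10
Z_6 = 2Z_2 - Z_5 + 5  [with Z_2=-8, Z_5=10]  = -21

-21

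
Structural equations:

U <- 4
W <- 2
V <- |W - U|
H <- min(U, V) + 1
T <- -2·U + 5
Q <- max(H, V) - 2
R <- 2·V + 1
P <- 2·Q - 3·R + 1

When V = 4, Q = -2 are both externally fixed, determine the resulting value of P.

-30

Setting V = 4, Q = -2 by intervention discards those variables' equations.
R = 2·V + 1  [with V=4]  = 9
P = 2·Q - 3·R + 1  [with Q=-2, R=9]  = -30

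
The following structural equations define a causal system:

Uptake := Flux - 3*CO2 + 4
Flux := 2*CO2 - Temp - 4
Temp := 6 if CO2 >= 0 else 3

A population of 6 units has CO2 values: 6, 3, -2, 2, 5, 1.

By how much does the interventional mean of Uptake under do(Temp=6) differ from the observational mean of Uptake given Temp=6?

0.9

The intervention sets Temp=6 in all 6 units regardless of CO2. Recomputing Uptake per unit gives -12, -9, -4, -8, -11, -7; average -8.5.
Observing Temp=6 restricts to units where Temp's equation naturally yields 6: CO2 ∈ {6, 3, 2, 5, 1}. In that subpopulation Uptake = -12, -9, -8, -11, -7, mean -9.4.
Difference = -8.5 − (-9.4) = 0.9.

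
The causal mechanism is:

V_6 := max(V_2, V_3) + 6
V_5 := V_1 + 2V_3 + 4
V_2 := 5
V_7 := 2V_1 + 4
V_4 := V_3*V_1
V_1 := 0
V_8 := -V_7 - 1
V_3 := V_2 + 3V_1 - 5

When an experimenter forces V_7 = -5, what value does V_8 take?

do(V_7=-5) replaces the equation V_7 := 2V_1 + 4 with the constant V_7 = -5.
V_8 = -V_7 - 1  [with V_7=-5]  = 4

4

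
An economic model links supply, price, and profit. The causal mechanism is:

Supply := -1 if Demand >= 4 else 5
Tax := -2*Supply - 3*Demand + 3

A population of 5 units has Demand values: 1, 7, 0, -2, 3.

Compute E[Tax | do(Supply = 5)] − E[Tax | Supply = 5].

Every unit gets Supply=5 under the intervention. Tax values become -10, -28, -7, -1, -16; E[Tax|do(Supply=5)] = -12.4.
Observing Supply=5 restricts to units where Supply's equation naturally yields 5: Demand ∈ {1, 0, -2, 3}. In that subpopulation Tax = -10, -7, -1, -16, mean -8.5.
Difference = -12.4 − (-8.5) = -3.9.

-3.9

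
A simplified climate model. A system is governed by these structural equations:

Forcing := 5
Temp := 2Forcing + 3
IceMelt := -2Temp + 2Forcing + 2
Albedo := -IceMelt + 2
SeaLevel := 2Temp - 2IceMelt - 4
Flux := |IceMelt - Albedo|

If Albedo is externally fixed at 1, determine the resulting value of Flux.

15

Under do(Albedo=1), the mechanism Albedo := -IceMelt + 2 is discarded; Albedo is fixed at 1.
Temp = 2Forcing + 3  [with Forcing=5]  = 13
IceMelt = -2Temp + 2Forcing + 2  [with Temp=13, Forcing=5]  = -14
Flux = |IceMelt - Albedo|  [with IceMelt=-14, Albedo=1]  = 15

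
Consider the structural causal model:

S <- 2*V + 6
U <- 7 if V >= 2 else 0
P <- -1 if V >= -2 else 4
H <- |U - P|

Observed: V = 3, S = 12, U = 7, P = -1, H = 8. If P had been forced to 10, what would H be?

Intervening sets P = 10 and removes its equation (P <- -1 if V >= -2 else 4).
U = 7 if V >= 2 else 0  [with V=3]  = 7
H = |U - P|  [with U=7, P=10]  = 3

3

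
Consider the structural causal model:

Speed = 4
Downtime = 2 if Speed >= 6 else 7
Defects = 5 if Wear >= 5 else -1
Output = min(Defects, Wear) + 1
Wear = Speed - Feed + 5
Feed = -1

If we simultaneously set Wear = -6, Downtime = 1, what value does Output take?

The joint intervention fixes Wear = -6, Downtime = 1, removing each variable's own equation.
Defects = 5 if Wear >= 5 else -1  [with Wear=-6]  = -1
Output = min(Defects, Wear) + 1  [with Defects=-1, Wear=-6]  = -5

-5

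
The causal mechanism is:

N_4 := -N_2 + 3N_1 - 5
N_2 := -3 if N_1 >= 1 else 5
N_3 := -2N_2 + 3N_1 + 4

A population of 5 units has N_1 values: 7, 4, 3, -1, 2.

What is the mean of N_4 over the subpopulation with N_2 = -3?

10

E[N_4|N_2=-3] averages over only the 4 units with N_2=-3 (N_1 = 7, 4, 3, 2): N_4 = 19, 10, 7, 4, mean 10.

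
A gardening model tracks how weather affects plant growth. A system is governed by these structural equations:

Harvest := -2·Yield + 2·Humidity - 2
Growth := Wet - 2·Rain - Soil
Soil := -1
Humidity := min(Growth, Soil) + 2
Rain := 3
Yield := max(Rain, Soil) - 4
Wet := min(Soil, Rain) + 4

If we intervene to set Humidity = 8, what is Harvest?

16

Under do(Humidity=8), the mechanism Humidity := min(Growth, Soil) + 2 is discarded; Humidity is fixed at 8.
Yield = max(Rain, Soil) - 4  [with Rain=3, Soil=-1]  = -1
Harvest = -2·Yield + 2·Humidity - 2  [with Yield=-1, Humidity=8]  = 16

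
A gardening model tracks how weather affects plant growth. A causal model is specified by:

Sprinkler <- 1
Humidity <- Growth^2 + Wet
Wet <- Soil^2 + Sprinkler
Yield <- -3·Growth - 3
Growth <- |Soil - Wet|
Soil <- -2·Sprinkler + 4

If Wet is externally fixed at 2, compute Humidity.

2

do(Wet=2) replaces the equation Wet <- Soil^2 + Sprinkler with the constant Wet = 2.
Soil = -2·Sprinkler + 4  [with Sprinkler=1]  = 2
Growth = |Soil - Wet|  [with Soil=2, Wet=2]  = 0
Humidity = Growth^2 + Wet  [with Growth=0, Wet=2]  = 2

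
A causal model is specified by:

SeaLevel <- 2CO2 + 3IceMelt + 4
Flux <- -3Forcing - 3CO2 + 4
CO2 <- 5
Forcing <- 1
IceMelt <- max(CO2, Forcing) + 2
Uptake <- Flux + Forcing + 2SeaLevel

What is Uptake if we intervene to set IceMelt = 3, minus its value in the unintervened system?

-24

The intervention breaks the incoming arrows to IceMelt: IceMelt <- max(CO2, Forcing) + 2 no longer applies, and IceMelt = 3.
SeaLevel = 2CO2 + 3IceMelt + 4  [with CO2=5, IceMelt=3]  = 23
Flux = -3Forcing - 3CO2 + 4  [with Forcing=1, CO2=5]  = -14
Uptake = Flux + Forcing + 2SeaLevel  [with Flux=-14, Forcing=1, SeaLevel=23]  = 33
Without intervention: IceMelt = max(CO2, Forcing) + 2  [with CO2=5, Forcing=1]  = 7; SeaLevel = 2CO2 + 3IceMelt + 4  [with CO2=5, IceMelt=7]  = 35; Flux = -3Forcing - 3CO2 + 4  [with Forcing=1, CO2=5]  = -14; Uptake = Flux + Forcing + 2SeaLevel  [with Flux=-14, Forcing=1, SeaLevel=35]  = 57.
Change = 33 − 57 = -24.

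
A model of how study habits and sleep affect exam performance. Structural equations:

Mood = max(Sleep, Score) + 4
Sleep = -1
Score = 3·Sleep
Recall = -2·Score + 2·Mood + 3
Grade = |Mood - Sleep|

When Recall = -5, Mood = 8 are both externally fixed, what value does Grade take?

9

The joint intervention fixes Recall = -5, Mood = 8, removing each variable's own equation.
Grade = |Mood - Sleep|  [with Mood=8, Sleep=-1]  = 9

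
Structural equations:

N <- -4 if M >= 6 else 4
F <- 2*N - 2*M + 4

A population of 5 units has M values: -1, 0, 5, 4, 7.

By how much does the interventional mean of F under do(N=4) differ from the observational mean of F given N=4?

Under do(N=4), N's equation is replaced by N=4 for every unit. Per-unit F: 14, 12, 2, 4, -2. Mean = 6.
E[F|N=4] averages over only the 4 units with N=4 (M = -1, 0, 5, 4): F = 14, 12, 2, 4, mean 8.
Difference = 6 − 8 = -2.

-2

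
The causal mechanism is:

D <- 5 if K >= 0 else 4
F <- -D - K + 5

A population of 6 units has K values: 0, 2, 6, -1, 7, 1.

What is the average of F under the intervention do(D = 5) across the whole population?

do(D=5) breaks D's dependence on K. With D=5 fixed, F across the units is 0, -2, -6, 1, -7, -1, mean -2.5.

-2.5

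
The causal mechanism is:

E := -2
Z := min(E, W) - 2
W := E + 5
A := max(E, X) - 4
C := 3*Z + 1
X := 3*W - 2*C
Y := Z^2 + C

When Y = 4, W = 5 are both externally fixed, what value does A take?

Setting Y = 4, W = 5 by intervention discards those variables' equations.
Z = min(E, W) - 2  [with E=-2, W=5]  = -4
C = 3*Z + 1  [with Z=-4]  = -11
X = 3*W - 2*C  [with W=5, C=-11]  = 37
A = max(E, X) - 4  [with E=-2, X=37]  = 33

33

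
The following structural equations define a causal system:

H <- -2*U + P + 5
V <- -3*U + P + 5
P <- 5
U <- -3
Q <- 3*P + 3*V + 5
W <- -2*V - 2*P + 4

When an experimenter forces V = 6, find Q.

do(V=6) replaces the equation V <- -3*U + P + 5 with the constant V = 6.
Q = 3*P + 3*V + 5  [with P=5, V=6]  = 38

38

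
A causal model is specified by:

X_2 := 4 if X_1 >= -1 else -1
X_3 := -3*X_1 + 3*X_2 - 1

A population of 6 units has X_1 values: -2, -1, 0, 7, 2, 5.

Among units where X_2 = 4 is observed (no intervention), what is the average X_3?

3.2

Observing X_2=4 restricts to units where X_2's equation naturally yields 4: X_1 ∈ {-1, 0, 7, 2, 5}. In that subpopulation X_3 = 14, 11, -10, 5, -4, mean 3.2.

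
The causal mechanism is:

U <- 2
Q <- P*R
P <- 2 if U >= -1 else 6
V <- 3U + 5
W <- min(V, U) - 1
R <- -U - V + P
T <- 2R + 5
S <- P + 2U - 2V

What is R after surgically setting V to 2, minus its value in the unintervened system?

9

The intervention breaks the incoming arrows to V: V <- 3U + 5 no longer applies, and V = 2.
P = 2 if U >= -1 else 6  [with U=2]  = 2
R = -U - V + P  [with U=2, V=2, P=2]  = -2
Without intervention: P = 2 if U >= -1 else 6  [with U=2]  = 2; V = 3U + 5  [with U=2]  = 11; R = -U - V + P  [with U=2, V=11, P=2]  = -11.
Change = -2 − (-11) = 9.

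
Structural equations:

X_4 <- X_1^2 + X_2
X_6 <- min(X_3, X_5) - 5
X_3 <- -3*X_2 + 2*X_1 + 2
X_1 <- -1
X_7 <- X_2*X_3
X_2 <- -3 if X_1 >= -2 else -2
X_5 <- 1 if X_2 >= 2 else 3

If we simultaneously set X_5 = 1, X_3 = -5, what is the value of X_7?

The joint intervention fixes X_5 = 1, X_3 = -5, removing each variable's own equation.
X_2 = -3 if X_1 >= -2 else -2  [with X_1=-1]  = -3
X_7 = X_2*X_3  [with X_2=-3, X_3=-5]  = 15

15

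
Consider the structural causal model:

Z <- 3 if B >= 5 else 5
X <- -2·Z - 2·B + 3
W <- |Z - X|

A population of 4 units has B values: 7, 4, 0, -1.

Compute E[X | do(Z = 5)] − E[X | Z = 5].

Under do(Z=5), Z's equation is replaced by Z=5 for every unit. Per-unit X: -21, -15, -7, -5. Mean = -12.
Conditioning on Z=5 selects the 3 unit(s) with B ∈ {4, 0, -1}. Their X values: -15, -7, -5. Mean = -9.
Difference = -12 − (-9) = -3.

-3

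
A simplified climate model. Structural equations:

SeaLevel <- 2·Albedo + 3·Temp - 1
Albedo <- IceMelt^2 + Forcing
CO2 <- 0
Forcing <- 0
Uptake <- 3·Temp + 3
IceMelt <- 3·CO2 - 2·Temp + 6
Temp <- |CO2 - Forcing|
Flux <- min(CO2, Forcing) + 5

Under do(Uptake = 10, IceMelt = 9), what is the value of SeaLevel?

The joint intervention fixes Uptake = 10, IceMelt = 9, removing each variable's own equation.
Temp = |CO2 - Forcing|  [with CO2=0, Forcing=0]  = 0
Albedo = IceMelt^2 + Forcing  [with IceMelt=9, Forcing=0]  = 81
SeaLevel = 2·Albedo + 3·Temp - 1  [with Albedo=81, Temp=0]  = 161

161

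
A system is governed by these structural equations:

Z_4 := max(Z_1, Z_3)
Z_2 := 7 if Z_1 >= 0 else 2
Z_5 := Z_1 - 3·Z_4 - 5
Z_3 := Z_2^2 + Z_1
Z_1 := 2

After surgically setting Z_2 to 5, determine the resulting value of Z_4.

Under do(Z_2=5), the mechanism Z_2 := 7 if Z_1 >= 0 else 2 is discarded; Z_2 is fixed at 5.
Z_3 = Z_2^2 + Z_1  [with Z_2=5, Z_1=2]  = 27
Z_4 = max(Z_1, Z_3)  [with Z_1=2, Z_3=27]  = 27

27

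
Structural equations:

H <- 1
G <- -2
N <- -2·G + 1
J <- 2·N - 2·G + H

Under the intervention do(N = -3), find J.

-1

The intervention breaks the incoming arrows to N: N <- -2·G + 1 no longer applies, and N = -3.
J = 2·N - 2·G + H  [with N=-3, G=-2, H=1]  = -1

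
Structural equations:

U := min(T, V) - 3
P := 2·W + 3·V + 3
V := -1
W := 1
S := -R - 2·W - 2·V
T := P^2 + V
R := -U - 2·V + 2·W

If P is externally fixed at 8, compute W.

1

Under do(P=8), the mechanism P := 2·W + 3·V + 3 is discarded; P is fixed at 8.
Since W is not a descendant of the intervened variable, it is unaffected.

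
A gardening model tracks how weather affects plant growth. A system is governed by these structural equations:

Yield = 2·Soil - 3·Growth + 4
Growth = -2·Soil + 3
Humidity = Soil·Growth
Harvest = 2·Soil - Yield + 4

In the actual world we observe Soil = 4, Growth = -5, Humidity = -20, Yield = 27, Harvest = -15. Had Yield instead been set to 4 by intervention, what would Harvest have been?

8

Intervening sets Yield = 4 and removes its equation (Yield = 2·Soil - 3·Growth + 4).
Harvest = 2·Soil - Yield + 4  [with Soil=4, Yield=4]  = 8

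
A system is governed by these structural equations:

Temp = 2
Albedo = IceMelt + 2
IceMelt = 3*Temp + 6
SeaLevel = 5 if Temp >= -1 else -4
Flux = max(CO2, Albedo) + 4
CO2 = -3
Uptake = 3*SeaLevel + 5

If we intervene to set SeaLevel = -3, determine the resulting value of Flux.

18

The intervention breaks the incoming arrows to SeaLevel: SeaLevel = 5 if Temp >= -1 else -4 no longer applies, and SeaLevel = -3.
Since Flux is not a descendant of the intervened variable, it is unaffected.
IceMelt = 3*Temp + 6  [with Temp=2]  = 12
Albedo = IceMelt + 2  [with IceMelt=12]  = 14
Flux = max(CO2, Albedo) + 4  [with CO2=-3, Albedo=14]  = 18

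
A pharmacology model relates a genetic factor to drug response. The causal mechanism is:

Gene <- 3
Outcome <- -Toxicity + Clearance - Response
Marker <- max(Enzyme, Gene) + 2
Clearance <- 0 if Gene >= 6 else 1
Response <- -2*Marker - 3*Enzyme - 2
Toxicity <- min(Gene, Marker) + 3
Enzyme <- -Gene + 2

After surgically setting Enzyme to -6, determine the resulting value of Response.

Under do(Enzyme=-6), the mechanism Enzyme <- -Gene + 2 is discarded; Enzyme is fixed at -6.
Marker = max(Enzyme, Gene) + 2  [with Enzyme=-6, Gene=3]  = 5
Response = -2*Marker - 3*Enzyme - 2  [with Marker=5, Enzyme=-6]  = 6

6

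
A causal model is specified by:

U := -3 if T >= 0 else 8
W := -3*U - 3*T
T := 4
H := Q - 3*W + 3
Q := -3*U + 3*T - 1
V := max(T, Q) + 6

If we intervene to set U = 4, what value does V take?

10

Under do(U=4), the mechanism U := -3 if T >= 0 else 8 is discarded; U is fixed at 4.
Q = -3*U + 3*T - 1  [with U=4, T=4]  = -1
V = max(T, Q) + 6  [with T=4, Q=-1]  = 10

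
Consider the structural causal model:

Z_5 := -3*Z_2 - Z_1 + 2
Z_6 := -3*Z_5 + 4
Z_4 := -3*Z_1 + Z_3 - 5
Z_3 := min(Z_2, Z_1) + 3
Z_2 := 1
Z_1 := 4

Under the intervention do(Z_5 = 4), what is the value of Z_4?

The intervention breaks the incoming arrows to Z_5: Z_5 := -3*Z_2 - Z_1 + 2 no longer applies, and Z_5 = 4.
Since Z_4 is not a descendant of the intervened variable, it is unaffected.
Z_3 = min(Z_2, Z_1) + 3  [with Z_2=1, Z_1=4]  = 4
Z_4 = -3*Z_1 + Z_3 - 5  [with Z_1=4, Z_3=4]  = -13

-13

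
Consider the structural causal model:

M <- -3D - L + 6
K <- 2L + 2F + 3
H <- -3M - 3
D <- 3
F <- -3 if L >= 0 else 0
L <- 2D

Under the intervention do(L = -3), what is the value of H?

Under do(L=-3), the mechanism L <- 2D is discarded; L is fixed at -3.
M = -3D - L + 6  [with D=3, L=-3]  = 0
H = -3M - 3  [with M=0]  = -3

-3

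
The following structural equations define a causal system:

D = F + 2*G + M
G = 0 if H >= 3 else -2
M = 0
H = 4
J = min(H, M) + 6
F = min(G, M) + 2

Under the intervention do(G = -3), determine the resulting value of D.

-7

do(G=-3) replaces the equation G = 0 if H >= 3 else -2 with the constant G = -3.
F = min(G, M) + 2  [with G=-3, M=0]  = -1
D = F + 2*G + M  [with F=-1, G=-3, M=0]  = -7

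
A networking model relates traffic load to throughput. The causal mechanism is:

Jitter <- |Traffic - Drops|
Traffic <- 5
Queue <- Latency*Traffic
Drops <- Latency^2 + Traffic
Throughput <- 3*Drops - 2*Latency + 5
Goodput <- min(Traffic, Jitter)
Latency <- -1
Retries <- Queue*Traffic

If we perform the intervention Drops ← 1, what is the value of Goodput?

4

do(Drops=1) replaces the equation Drops <- Latency^2 + Traffic with the constant Drops = 1.
Jitter = |Traffic - Drops|  [with Traffic=5, Drops=1]  = 4
Goodput = min(Traffic, Jitter)  [with Traffic=5, Jitter=4]  = 4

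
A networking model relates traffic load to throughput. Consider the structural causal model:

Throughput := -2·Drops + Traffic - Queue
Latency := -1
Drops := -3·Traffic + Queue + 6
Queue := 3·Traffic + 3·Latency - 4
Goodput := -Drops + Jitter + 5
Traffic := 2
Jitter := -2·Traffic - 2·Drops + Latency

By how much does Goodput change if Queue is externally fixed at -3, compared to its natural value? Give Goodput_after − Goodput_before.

The intervention breaks the incoming arrows to Queue: Queue := 3·Traffic + 3·Latency - 4 no longer applies, and Queue = -3.
Drops = -3·Traffic + Queue + 6  [with Traffic=2, Queue=-3]  = -3
Jitter = -2·Traffic - 2·Drops + Latency  [with Traffic=2, Drops=-3, Latency=-1]  = 1
Goodput = -Drops + Jitter + 5  [with Drops=-3, Jitter=1]  = 9
Without intervention: Queue = 3·Traffic + 3·Latency - 4  [with Traffic=2, Latency=-1]  = -1; Drops = -3·Traffic + Queue + 6  [with Traffic=2, Queue=-1]  = -1; Jitter = -2·Traffic - 2·Drops + Latency  [with Traffic=2, Drops=-1, Latency=-1]  = -3; Goodput = -Drops + Jitter + 5  [with Drops=-1, Jitter=-3]  = 3.
Change = 9 − 3 = 6.

6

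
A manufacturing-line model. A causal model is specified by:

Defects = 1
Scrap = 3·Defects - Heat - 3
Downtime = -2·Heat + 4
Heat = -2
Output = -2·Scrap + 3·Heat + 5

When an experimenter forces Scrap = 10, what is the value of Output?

The intervention breaks the incoming arrows to Scrap: Scrap = 3·Defects - Heat - 3 no longer applies, and Scrap = 10.
Output = -2·Scrap + 3·Heat + 5  [with Scrap=10, Heat=-2]  = -21

-21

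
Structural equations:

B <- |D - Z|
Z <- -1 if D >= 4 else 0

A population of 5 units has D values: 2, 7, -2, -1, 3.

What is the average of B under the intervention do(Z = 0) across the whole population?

3

do(Z=0) breaks Z's dependence on D. With Z=0 fixed, B across the units is 2, 7, 2, 1, 3, mean 3.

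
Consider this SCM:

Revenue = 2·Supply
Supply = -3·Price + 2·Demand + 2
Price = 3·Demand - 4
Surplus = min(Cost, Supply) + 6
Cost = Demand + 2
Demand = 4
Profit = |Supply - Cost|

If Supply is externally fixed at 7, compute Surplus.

12

The intervention breaks the incoming arrows to Supply: Supply = -3·Price + 2·Demand + 2 no longer applies, and Supply = 7.
Cost = Demand + 2  [with Demand=4]  = 6
Surplus = min(Cost, Supply) + 6  [with Cost=6, Supply=7]  = 12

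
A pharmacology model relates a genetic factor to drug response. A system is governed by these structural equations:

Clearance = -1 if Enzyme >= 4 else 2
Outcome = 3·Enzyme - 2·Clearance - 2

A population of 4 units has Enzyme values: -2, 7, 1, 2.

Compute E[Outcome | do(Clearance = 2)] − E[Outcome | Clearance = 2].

do(Clearance=2) breaks Clearance's dependence on Enzyme. With Clearance=2 fixed, Outcome across the units is -12, 15, -3, 0, mean 0.
Observing Clearance=2 restricts to units where Clearance's equation naturally yields 2: Enzyme ∈ {-2, 1, 2}. In that subpopulation Outcome = -12, -3, 0, mean -5.
Difference = 0 − (-5) = 5.

5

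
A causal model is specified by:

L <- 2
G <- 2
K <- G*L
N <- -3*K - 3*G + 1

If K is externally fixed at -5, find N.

The intervention breaks the incoming arrows to K: K <- G*L no longer applies, and K = -5.
N = -3*K - 3*G + 1  [with K=-5, G=2]  = 10

10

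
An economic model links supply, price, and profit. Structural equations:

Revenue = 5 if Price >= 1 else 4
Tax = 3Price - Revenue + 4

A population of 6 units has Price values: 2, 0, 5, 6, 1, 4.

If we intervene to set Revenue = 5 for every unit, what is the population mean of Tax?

8

Under do(Revenue=5), Revenue's equation is replaced by Revenue=5 for every unit. Per-unit Tax: 5, -1, 14, 17, 2, 11. Mean = 8.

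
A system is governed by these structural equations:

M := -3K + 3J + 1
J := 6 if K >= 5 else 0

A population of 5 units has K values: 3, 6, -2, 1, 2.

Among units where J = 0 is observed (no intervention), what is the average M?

-2

Observing J=0 restricts to units where J's equation naturally yields 0: K ∈ {3, -2, 1, 2}. In that subpopulation M = -8, 7, -2, -5, mean -2.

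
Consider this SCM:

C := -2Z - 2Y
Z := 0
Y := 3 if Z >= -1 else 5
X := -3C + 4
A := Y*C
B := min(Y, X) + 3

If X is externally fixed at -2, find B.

1

The intervention breaks the incoming arrows to X: X := -3C + 4 no longer applies, and X = -2.
Y = 3 if Z >= -1 else 5  [with Z=0]  = 3
B = min(Y, X) + 3  [with Y=3, X=-2]  = 1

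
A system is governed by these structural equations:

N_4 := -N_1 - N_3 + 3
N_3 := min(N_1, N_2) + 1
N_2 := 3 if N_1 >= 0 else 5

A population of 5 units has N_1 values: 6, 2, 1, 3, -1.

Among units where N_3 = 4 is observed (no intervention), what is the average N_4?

E[N_4|N_3=4] averages over only the 2 units with N_3=4 (N_1 = 6, 3): N_4 = -7, -4, mean -5.5.

-5.5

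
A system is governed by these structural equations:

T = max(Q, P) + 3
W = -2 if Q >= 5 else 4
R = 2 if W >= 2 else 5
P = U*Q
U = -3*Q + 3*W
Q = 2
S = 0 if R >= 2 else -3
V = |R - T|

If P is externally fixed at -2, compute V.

3

do(P=-2) replaces the equation P = U*Q with the constant P = -2.
W = -2 if Q >= 5 else 4  [with Q=2]  = 4
R = 2 if W >= 2 else 5  [with W=4]  = 2
T = max(Q, P) + 3  [with Q=2, P=-2]  = 5
V = |R - T|  [with R=2, T=5]  = 3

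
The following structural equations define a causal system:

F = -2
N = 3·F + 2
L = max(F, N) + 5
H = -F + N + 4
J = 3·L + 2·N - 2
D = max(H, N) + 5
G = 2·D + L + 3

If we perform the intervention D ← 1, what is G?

8

Intervening sets D = 1 and removes its equation (D = max(H, N) + 5).
N = 3·F + 2  [with F=-2]  = -4
L = max(F, N) + 5  [with F=-2, N=-4]  = 3
G = 2·D + L + 3  [with D=1, L=3]  = 8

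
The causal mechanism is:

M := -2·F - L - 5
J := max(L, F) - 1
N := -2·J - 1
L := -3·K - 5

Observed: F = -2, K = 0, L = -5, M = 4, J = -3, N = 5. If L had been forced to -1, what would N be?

The intervention breaks the incoming arrows to L: L := -3·K - 5 no longer applies, and L = -1.
J = max(L, F) - 1  [with L=-1, F=-2]  = -2
N = -2·J - 1  [with J=-2]  = 3

3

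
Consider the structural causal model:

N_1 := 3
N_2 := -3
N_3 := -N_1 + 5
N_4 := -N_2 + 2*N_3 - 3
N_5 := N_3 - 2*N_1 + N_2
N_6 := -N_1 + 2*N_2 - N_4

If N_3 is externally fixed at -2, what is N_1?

Under do(N_3=-2), the mechanism N_3 := -N_1 + 5 is discarded; N_3 is fixed at -2.
N_1 is not downstream of the intervention, so its value is determined by the original equations.

3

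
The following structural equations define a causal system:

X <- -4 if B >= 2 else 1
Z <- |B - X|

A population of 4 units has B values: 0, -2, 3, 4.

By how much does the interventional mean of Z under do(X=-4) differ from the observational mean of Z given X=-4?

-2.25

Under do(X=-4), X's equation is replaced by X=-4 for every unit. Per-unit Z: 4, 2, 7, 8. Mean = 5.25.
Conditioning on X=-4 selects the 2 unit(s) with B ∈ {3, 4}. Their Z values: 7, 8. Mean = 7.5.
Difference = 5.25 − 7.5 = -2.25.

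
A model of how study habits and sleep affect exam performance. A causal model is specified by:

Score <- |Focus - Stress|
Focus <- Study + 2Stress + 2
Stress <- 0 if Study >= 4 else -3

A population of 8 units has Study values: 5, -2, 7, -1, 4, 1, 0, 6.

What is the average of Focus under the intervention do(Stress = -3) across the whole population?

The intervention sets Stress=-3 in all 8 units regardless of Study. Recomputing Focus per unit gives 1, -6, 3, -5, 0, -3, -4, 2; average -1.5.

-1.5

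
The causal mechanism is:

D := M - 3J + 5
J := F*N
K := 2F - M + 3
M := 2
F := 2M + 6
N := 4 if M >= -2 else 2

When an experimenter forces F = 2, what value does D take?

do(F=2) replaces the equation F := 2M + 6 with the constant F = 2.
N = 4 if M >= -2 else 2  [with M=2]  = 4
J = F*N  [with F=2, N=4]  = 8
D = M - 3J + 5  [with M=2, J=8]  = -17

-17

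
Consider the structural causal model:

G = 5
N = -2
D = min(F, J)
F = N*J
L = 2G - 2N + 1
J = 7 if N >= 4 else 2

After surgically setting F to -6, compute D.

The intervention breaks the incoming arrows to F: F = N*J no longer applies, and F = -6.
J = 7 if N >= 4 else 2  [with N=-2]  = 2
D = min(F, J)  [with F=-6, J=2]  = -6

-6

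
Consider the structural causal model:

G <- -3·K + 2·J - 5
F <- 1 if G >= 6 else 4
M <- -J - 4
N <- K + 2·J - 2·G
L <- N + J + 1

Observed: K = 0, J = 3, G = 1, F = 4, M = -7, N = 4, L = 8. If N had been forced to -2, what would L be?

2

Intervening sets N = -2 and removes its equation (N <- K + 2·J - 2·G).
L = N + J + 1  [with N=-2, J=3]  = 2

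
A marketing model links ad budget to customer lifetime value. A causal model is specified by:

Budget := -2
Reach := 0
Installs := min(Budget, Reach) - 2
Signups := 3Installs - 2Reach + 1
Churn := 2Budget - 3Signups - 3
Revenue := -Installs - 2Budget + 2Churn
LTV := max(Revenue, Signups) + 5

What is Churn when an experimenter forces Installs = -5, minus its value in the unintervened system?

9

do(Installs=-5) replaces the equation Installs := min(Budget, Reach) - 2 with the constant Installs = -5.
Signups = 3Installs - 2Reach + 1  [with Installs=-5, Reach=0]  = -14
Churn = 2Budget - 3Signups - 3  [with Budget=-2, Signups=-14]  = 35
Without intervention: Installs = min(Budget, Reach) - 2  [with Budget=-2, Reach=0]  = -4; Signups = 3Installs - 2Reach + 1  [with Installs=-4, Reach=0]  = -11; Churn = 2Budget - 3Signups - 3  [with Budget=-2, Signups=-11]  = 26.
Change = 35 − 26 = 9.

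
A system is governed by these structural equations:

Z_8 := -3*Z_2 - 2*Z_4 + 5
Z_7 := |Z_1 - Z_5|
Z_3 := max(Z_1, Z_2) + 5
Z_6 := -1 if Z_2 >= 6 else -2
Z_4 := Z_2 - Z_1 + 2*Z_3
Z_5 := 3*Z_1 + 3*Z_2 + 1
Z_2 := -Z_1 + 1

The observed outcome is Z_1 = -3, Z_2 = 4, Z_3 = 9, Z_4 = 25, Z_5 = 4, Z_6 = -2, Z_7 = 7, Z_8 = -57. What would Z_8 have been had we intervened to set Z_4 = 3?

-13

do(Z_4=3) replaces the equation Z_4 := Z_2 - Z_1 + 2*Z_3 with the constant Z_4 = 3.
Z_2 = -Z_1 + 1  [with Z_1=-3]  = 4
Z_8 = -3*Z_2 - 2*Z_4 + 5  [with Z_2=4, Z_4=3]  = -13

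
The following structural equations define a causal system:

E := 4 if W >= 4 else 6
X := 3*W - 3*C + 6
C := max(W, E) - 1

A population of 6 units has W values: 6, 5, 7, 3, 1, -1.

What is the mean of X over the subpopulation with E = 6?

Conditioning on E=6 selects the 3 unit(s) with W ∈ {3, 1, -1}. Their X values: 0, -6, -12. Mean = -6.

-6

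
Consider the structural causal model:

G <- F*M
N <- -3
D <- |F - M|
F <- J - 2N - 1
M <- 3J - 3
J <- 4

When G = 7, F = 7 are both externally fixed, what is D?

2

Setting G = 7, F = 7 by intervention discards those variables' equations.
M = 3J - 3  [with J=4]  = 9
D = |F - M|  [with F=7, M=9]  = 2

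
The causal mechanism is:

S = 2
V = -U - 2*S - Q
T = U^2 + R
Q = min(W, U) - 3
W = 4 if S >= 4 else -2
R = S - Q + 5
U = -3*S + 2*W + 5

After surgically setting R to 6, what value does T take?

31

The intervention breaks the incoming arrows to R: R = S - Q + 5 no longer applies, and R = 6.
W = 4 if S >= 4 else -2  [with S=2]  = -2
U = -3*S + 2*W + 5  [with S=2, W=-2]  = -5
T = U^2 + R  [with U=-5, R=6]  = 31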